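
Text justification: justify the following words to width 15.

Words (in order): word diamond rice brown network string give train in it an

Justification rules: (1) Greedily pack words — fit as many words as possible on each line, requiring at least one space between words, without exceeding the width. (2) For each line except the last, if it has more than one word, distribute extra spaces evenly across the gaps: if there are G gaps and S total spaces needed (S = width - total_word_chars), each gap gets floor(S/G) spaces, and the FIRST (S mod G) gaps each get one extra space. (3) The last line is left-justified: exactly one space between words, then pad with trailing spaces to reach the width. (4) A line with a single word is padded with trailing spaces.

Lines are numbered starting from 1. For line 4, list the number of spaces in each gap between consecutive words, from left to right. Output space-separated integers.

Answer: 2 2

Derivation:
Line 1: ['word', 'diamond'] (min_width=12, slack=3)
Line 2: ['rice', 'brown'] (min_width=10, slack=5)
Line 3: ['network', 'string'] (min_width=14, slack=1)
Line 4: ['give', 'train', 'in'] (min_width=13, slack=2)
Line 5: ['it', 'an'] (min_width=5, slack=10)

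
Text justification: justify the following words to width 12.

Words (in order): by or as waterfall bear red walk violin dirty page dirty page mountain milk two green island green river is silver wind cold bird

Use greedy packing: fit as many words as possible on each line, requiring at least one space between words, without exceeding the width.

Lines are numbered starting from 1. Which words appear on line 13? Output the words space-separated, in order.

Line 1: ['by', 'or', 'as'] (min_width=8, slack=4)
Line 2: ['waterfall'] (min_width=9, slack=3)
Line 3: ['bear', 'red'] (min_width=8, slack=4)
Line 4: ['walk', 'violin'] (min_width=11, slack=1)
Line 5: ['dirty', 'page'] (min_width=10, slack=2)
Line 6: ['dirty', 'page'] (min_width=10, slack=2)
Line 7: ['mountain'] (min_width=8, slack=4)
Line 8: ['milk', 'two'] (min_width=8, slack=4)
Line 9: ['green', 'island'] (min_width=12, slack=0)
Line 10: ['green', 'river'] (min_width=11, slack=1)
Line 11: ['is', 'silver'] (min_width=9, slack=3)
Line 12: ['wind', 'cold'] (min_width=9, slack=3)
Line 13: ['bird'] (min_width=4, slack=8)

Answer: bird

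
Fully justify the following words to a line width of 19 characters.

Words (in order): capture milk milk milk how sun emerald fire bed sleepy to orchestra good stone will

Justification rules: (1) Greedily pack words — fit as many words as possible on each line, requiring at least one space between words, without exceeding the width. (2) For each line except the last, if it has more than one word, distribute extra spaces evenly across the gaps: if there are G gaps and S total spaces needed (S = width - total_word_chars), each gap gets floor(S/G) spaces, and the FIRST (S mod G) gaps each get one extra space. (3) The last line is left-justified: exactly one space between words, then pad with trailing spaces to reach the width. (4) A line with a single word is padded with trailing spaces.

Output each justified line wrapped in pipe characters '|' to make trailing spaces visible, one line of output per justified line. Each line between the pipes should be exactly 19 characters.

Line 1: ['capture', 'milk', 'milk'] (min_width=17, slack=2)
Line 2: ['milk', 'how', 'sun'] (min_width=12, slack=7)
Line 3: ['emerald', 'fire', 'bed'] (min_width=16, slack=3)
Line 4: ['sleepy', 'to', 'orchestra'] (min_width=19, slack=0)
Line 5: ['good', 'stone', 'will'] (min_width=15, slack=4)

Answer: |capture  milk  milk|
|milk     how    sun|
|emerald   fire  bed|
|sleepy to orchestra|
|good stone will    |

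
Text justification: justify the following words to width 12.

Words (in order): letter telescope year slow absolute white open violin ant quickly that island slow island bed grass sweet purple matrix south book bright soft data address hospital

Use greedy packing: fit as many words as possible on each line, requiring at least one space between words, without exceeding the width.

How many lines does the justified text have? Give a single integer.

Answer: 16

Derivation:
Line 1: ['letter'] (min_width=6, slack=6)
Line 2: ['telescope'] (min_width=9, slack=3)
Line 3: ['year', 'slow'] (min_width=9, slack=3)
Line 4: ['absolute'] (min_width=8, slack=4)
Line 5: ['white', 'open'] (min_width=10, slack=2)
Line 6: ['violin', 'ant'] (min_width=10, slack=2)
Line 7: ['quickly', 'that'] (min_width=12, slack=0)
Line 8: ['island', 'slow'] (min_width=11, slack=1)
Line 9: ['island', 'bed'] (min_width=10, slack=2)
Line 10: ['grass', 'sweet'] (min_width=11, slack=1)
Line 11: ['purple'] (min_width=6, slack=6)
Line 12: ['matrix', 'south'] (min_width=12, slack=0)
Line 13: ['book', 'bright'] (min_width=11, slack=1)
Line 14: ['soft', 'data'] (min_width=9, slack=3)
Line 15: ['address'] (min_width=7, slack=5)
Line 16: ['hospital'] (min_width=8, slack=4)
Total lines: 16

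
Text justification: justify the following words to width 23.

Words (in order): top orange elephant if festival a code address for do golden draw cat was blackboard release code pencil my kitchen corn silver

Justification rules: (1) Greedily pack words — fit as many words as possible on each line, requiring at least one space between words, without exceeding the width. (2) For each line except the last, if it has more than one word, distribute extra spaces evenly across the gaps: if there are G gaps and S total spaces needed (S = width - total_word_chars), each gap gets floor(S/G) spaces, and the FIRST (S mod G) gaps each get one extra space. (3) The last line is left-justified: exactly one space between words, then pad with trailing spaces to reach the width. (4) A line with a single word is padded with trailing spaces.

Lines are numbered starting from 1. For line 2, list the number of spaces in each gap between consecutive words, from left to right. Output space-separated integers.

Line 1: ['top', 'orange', 'elephant', 'if'] (min_width=22, slack=1)
Line 2: ['festival', 'a', 'code', 'address'] (min_width=23, slack=0)
Line 3: ['for', 'do', 'golden', 'draw', 'cat'] (min_width=22, slack=1)
Line 4: ['was', 'blackboard', 'release'] (min_width=22, slack=1)
Line 5: ['code', 'pencil', 'my', 'kitchen'] (min_width=22, slack=1)
Line 6: ['corn', 'silver'] (min_width=11, slack=12)

Answer: 1 1 1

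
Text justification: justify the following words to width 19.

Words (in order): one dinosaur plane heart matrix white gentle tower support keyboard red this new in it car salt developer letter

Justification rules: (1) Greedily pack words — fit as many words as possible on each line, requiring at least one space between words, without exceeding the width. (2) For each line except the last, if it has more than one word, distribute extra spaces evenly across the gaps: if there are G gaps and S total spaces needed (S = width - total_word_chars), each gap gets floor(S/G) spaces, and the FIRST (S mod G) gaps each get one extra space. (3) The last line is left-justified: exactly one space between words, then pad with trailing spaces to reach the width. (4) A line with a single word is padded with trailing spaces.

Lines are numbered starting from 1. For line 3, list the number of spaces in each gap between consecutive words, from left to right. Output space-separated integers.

Answer: 8

Derivation:
Line 1: ['one', 'dinosaur', 'plane'] (min_width=18, slack=1)
Line 2: ['heart', 'matrix', 'white'] (min_width=18, slack=1)
Line 3: ['gentle', 'tower'] (min_width=12, slack=7)
Line 4: ['support', 'keyboard'] (min_width=16, slack=3)
Line 5: ['red', 'this', 'new', 'in', 'it'] (min_width=18, slack=1)
Line 6: ['car', 'salt', 'developer'] (min_width=18, slack=1)
Line 7: ['letter'] (min_width=6, slack=13)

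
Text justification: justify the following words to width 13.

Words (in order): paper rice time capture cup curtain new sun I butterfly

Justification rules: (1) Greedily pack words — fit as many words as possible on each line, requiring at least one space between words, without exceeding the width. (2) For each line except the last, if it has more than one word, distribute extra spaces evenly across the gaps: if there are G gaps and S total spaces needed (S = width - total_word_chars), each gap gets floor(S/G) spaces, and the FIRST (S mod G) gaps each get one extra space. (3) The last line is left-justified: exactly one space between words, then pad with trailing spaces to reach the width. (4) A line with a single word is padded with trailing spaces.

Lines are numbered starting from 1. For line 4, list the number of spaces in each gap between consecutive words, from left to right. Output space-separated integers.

Line 1: ['paper', 'rice'] (min_width=10, slack=3)
Line 2: ['time', 'capture'] (min_width=12, slack=1)
Line 3: ['cup', 'curtain'] (min_width=11, slack=2)
Line 4: ['new', 'sun', 'I'] (min_width=9, slack=4)
Line 5: ['butterfly'] (min_width=9, slack=4)

Answer: 3 3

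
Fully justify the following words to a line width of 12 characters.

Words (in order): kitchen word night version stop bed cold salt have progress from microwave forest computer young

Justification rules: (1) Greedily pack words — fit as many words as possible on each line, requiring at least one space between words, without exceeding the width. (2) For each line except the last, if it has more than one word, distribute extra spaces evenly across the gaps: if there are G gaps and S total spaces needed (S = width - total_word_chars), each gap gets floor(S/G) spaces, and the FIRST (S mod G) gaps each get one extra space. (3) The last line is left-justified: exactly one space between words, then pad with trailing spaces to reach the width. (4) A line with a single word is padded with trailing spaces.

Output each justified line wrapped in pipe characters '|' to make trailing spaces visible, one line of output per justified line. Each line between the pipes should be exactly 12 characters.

Line 1: ['kitchen', 'word'] (min_width=12, slack=0)
Line 2: ['night'] (min_width=5, slack=7)
Line 3: ['version', 'stop'] (min_width=12, slack=0)
Line 4: ['bed', 'cold'] (min_width=8, slack=4)
Line 5: ['salt', 'have'] (min_width=9, slack=3)
Line 6: ['progress'] (min_width=8, slack=4)
Line 7: ['from'] (min_width=4, slack=8)
Line 8: ['microwave'] (min_width=9, slack=3)
Line 9: ['forest'] (min_width=6, slack=6)
Line 10: ['computer'] (min_width=8, slack=4)
Line 11: ['young'] (min_width=5, slack=7)

Answer: |kitchen word|
|night       |
|version stop|
|bed     cold|
|salt    have|
|progress    |
|from        |
|microwave   |
|forest      |
|computer    |
|young       |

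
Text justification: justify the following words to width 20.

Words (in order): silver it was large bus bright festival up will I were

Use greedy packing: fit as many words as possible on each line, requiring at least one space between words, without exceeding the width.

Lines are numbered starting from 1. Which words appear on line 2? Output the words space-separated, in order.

Answer: bus bright festival

Derivation:
Line 1: ['silver', 'it', 'was', 'large'] (min_width=19, slack=1)
Line 2: ['bus', 'bright', 'festival'] (min_width=19, slack=1)
Line 3: ['up', 'will', 'I', 'were'] (min_width=14, slack=6)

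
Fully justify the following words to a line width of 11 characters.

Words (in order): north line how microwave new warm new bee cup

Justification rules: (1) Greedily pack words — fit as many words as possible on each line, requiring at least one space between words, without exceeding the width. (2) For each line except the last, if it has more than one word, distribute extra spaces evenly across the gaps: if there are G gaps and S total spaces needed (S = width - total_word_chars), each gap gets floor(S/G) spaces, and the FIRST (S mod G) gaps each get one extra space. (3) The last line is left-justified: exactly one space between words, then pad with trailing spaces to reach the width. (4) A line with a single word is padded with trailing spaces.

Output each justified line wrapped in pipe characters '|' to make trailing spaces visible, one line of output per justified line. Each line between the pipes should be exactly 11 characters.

Line 1: ['north', 'line'] (min_width=10, slack=1)
Line 2: ['how'] (min_width=3, slack=8)
Line 3: ['microwave'] (min_width=9, slack=2)
Line 4: ['new', 'warm'] (min_width=8, slack=3)
Line 5: ['new', 'bee', 'cup'] (min_width=11, slack=0)

Answer: |north  line|
|how        |
|microwave  |
|new    warm|
|new bee cup|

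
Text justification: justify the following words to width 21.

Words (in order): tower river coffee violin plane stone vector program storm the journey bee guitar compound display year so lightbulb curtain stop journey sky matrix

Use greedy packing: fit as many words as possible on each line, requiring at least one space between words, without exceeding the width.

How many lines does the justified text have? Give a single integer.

Line 1: ['tower', 'river', 'coffee'] (min_width=18, slack=3)
Line 2: ['violin', 'plane', 'stone'] (min_width=18, slack=3)
Line 3: ['vector', 'program', 'storm'] (min_width=20, slack=1)
Line 4: ['the', 'journey', 'bee'] (min_width=15, slack=6)
Line 5: ['guitar', 'compound'] (min_width=15, slack=6)
Line 6: ['display', 'year', 'so'] (min_width=15, slack=6)
Line 7: ['lightbulb', 'curtain'] (min_width=17, slack=4)
Line 8: ['stop', 'journey', 'sky'] (min_width=16, slack=5)
Line 9: ['matrix'] (min_width=6, slack=15)
Total lines: 9

Answer: 9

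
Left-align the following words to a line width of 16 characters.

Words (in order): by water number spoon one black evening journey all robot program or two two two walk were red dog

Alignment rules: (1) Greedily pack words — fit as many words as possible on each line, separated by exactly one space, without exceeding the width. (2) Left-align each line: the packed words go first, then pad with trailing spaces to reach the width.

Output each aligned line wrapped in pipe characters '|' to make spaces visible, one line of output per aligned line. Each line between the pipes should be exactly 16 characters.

Line 1: ['by', 'water', 'number'] (min_width=15, slack=1)
Line 2: ['spoon', 'one', 'black'] (min_width=15, slack=1)
Line 3: ['evening', 'journey'] (min_width=15, slack=1)
Line 4: ['all', 'robot'] (min_width=9, slack=7)
Line 5: ['program', 'or', 'two'] (min_width=14, slack=2)
Line 6: ['two', 'two', 'walk'] (min_width=12, slack=4)
Line 7: ['were', 'red', 'dog'] (min_width=12, slack=4)

Answer: |by water number |
|spoon one black |
|evening journey |
|all robot       |
|program or two  |
|two two walk    |
|were red dog    |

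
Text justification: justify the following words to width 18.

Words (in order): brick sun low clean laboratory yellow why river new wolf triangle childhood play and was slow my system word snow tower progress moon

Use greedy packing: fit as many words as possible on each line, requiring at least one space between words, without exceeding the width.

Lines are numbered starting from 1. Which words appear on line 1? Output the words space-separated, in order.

Answer: brick sun low

Derivation:
Line 1: ['brick', 'sun', 'low'] (min_width=13, slack=5)
Line 2: ['clean', 'laboratory'] (min_width=16, slack=2)
Line 3: ['yellow', 'why', 'river'] (min_width=16, slack=2)
Line 4: ['new', 'wolf', 'triangle'] (min_width=17, slack=1)
Line 5: ['childhood', 'play', 'and'] (min_width=18, slack=0)
Line 6: ['was', 'slow', 'my', 'system'] (min_width=18, slack=0)
Line 7: ['word', 'snow', 'tower'] (min_width=15, slack=3)
Line 8: ['progress', 'moon'] (min_width=13, slack=5)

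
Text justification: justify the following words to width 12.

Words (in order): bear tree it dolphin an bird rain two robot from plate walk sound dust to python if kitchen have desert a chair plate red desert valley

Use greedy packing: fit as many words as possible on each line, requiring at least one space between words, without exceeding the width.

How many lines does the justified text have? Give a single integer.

Answer: 13

Derivation:
Line 1: ['bear', 'tree', 'it'] (min_width=12, slack=0)
Line 2: ['dolphin', 'an'] (min_width=10, slack=2)
Line 3: ['bird', 'rain'] (min_width=9, slack=3)
Line 4: ['two', 'robot'] (min_width=9, slack=3)
Line 5: ['from', 'plate'] (min_width=10, slack=2)
Line 6: ['walk', 'sound'] (min_width=10, slack=2)
Line 7: ['dust', 'to'] (min_width=7, slack=5)
Line 8: ['python', 'if'] (min_width=9, slack=3)
Line 9: ['kitchen', 'have'] (min_width=12, slack=0)
Line 10: ['desert', 'a'] (min_width=8, slack=4)
Line 11: ['chair', 'plate'] (min_width=11, slack=1)
Line 12: ['red', 'desert'] (min_width=10, slack=2)
Line 13: ['valley'] (min_width=6, slack=6)
Total lines: 13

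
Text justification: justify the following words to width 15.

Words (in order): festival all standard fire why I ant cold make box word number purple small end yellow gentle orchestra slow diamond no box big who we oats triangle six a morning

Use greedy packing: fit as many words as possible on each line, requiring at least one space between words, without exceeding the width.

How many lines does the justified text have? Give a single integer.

Line 1: ['festival', 'all'] (min_width=12, slack=3)
Line 2: ['standard', 'fire'] (min_width=13, slack=2)
Line 3: ['why', 'I', 'ant', 'cold'] (min_width=14, slack=1)
Line 4: ['make', 'box', 'word'] (min_width=13, slack=2)
Line 5: ['number', 'purple'] (min_width=13, slack=2)
Line 6: ['small', 'end'] (min_width=9, slack=6)
Line 7: ['yellow', 'gentle'] (min_width=13, slack=2)
Line 8: ['orchestra', 'slow'] (min_width=14, slack=1)
Line 9: ['diamond', 'no', 'box'] (min_width=14, slack=1)
Line 10: ['big', 'who', 'we', 'oats'] (min_width=15, slack=0)
Line 11: ['triangle', 'six', 'a'] (min_width=14, slack=1)
Line 12: ['morning'] (min_width=7, slack=8)
Total lines: 12

Answer: 12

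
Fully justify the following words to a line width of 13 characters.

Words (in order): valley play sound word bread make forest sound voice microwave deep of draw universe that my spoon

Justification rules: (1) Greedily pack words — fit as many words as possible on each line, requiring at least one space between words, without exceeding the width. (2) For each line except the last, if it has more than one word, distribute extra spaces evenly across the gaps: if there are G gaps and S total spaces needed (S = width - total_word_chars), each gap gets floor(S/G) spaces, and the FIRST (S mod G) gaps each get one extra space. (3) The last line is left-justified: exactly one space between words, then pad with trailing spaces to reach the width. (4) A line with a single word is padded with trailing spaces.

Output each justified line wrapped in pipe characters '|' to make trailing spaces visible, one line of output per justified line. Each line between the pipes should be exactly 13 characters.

Answer: |valley   play|
|sound    word|
|bread    make|
|forest  sound|
|voice        |
|microwave    |
|deep  of draw|
|universe that|
|my spoon     |

Derivation:
Line 1: ['valley', 'play'] (min_width=11, slack=2)
Line 2: ['sound', 'word'] (min_width=10, slack=3)
Line 3: ['bread', 'make'] (min_width=10, slack=3)
Line 4: ['forest', 'sound'] (min_width=12, slack=1)
Line 5: ['voice'] (min_width=5, slack=8)
Line 6: ['microwave'] (min_width=9, slack=4)
Line 7: ['deep', 'of', 'draw'] (min_width=12, slack=1)
Line 8: ['universe', 'that'] (min_width=13, slack=0)
Line 9: ['my', 'spoon'] (min_width=8, slack=5)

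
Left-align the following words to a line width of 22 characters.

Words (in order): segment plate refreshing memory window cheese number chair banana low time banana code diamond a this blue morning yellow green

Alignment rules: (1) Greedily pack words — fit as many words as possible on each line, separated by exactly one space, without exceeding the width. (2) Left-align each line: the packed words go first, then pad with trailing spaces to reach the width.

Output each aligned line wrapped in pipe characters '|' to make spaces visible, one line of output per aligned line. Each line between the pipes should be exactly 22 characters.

Line 1: ['segment', 'plate'] (min_width=13, slack=9)
Line 2: ['refreshing', 'memory'] (min_width=17, slack=5)
Line 3: ['window', 'cheese', 'number'] (min_width=20, slack=2)
Line 4: ['chair', 'banana', 'low', 'time'] (min_width=21, slack=1)
Line 5: ['banana', 'code', 'diamond', 'a'] (min_width=21, slack=1)
Line 6: ['this', 'blue', 'morning'] (min_width=17, slack=5)
Line 7: ['yellow', 'green'] (min_width=12, slack=10)

Answer: |segment plate         |
|refreshing memory     |
|window cheese number  |
|chair banana low time |
|banana code diamond a |
|this blue morning     |
|yellow green          |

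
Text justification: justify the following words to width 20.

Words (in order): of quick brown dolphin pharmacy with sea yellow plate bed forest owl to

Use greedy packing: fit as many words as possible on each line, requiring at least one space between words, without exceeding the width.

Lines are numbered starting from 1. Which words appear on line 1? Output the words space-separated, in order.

Line 1: ['of', 'quick', 'brown'] (min_width=14, slack=6)
Line 2: ['dolphin', 'pharmacy'] (min_width=16, slack=4)
Line 3: ['with', 'sea', 'yellow'] (min_width=15, slack=5)
Line 4: ['plate', 'bed', 'forest', 'owl'] (min_width=20, slack=0)
Line 5: ['to'] (min_width=2, slack=18)

Answer: of quick brown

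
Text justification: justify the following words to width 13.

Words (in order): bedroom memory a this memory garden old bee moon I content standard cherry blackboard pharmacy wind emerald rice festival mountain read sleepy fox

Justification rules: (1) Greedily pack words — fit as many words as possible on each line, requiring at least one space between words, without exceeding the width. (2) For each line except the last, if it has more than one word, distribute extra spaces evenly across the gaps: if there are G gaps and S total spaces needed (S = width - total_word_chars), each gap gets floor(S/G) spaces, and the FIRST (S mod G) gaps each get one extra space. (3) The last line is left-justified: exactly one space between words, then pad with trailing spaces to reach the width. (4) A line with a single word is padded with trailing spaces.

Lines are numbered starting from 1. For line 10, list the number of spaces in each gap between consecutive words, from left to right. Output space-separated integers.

Answer: 2

Derivation:
Line 1: ['bedroom'] (min_width=7, slack=6)
Line 2: ['memory', 'a', 'this'] (min_width=13, slack=0)
Line 3: ['memory', 'garden'] (min_width=13, slack=0)
Line 4: ['old', 'bee', 'moon'] (min_width=12, slack=1)
Line 5: ['I', 'content'] (min_width=9, slack=4)
Line 6: ['standard'] (min_width=8, slack=5)
Line 7: ['cherry'] (min_width=6, slack=7)
Line 8: ['blackboard'] (min_width=10, slack=3)
Line 9: ['pharmacy', 'wind'] (min_width=13, slack=0)
Line 10: ['emerald', 'rice'] (min_width=12, slack=1)
Line 11: ['festival'] (min_width=8, slack=5)
Line 12: ['mountain', 'read'] (min_width=13, slack=0)
Line 13: ['sleepy', 'fox'] (min_width=10, slack=3)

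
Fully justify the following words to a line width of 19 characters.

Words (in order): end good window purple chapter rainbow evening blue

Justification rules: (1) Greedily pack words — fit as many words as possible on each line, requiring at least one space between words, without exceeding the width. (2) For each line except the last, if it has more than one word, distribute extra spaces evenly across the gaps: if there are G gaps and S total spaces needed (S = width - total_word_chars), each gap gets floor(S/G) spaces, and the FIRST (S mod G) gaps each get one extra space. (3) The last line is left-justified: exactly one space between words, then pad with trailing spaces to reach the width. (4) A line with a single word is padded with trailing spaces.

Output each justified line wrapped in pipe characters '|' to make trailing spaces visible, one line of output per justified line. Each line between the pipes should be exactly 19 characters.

Answer: |end   good   window|
|purple      chapter|
|rainbow     evening|
|blue               |

Derivation:
Line 1: ['end', 'good', 'window'] (min_width=15, slack=4)
Line 2: ['purple', 'chapter'] (min_width=14, slack=5)
Line 3: ['rainbow', 'evening'] (min_width=15, slack=4)
Line 4: ['blue'] (min_width=4, slack=15)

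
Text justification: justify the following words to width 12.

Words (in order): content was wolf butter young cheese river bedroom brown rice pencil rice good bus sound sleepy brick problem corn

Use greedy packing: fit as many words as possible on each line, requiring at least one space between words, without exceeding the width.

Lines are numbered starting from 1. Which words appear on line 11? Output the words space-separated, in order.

Line 1: ['content', 'was'] (min_width=11, slack=1)
Line 2: ['wolf', 'butter'] (min_width=11, slack=1)
Line 3: ['young', 'cheese'] (min_width=12, slack=0)
Line 4: ['river'] (min_width=5, slack=7)
Line 5: ['bedroom'] (min_width=7, slack=5)
Line 6: ['brown', 'rice'] (min_width=10, slack=2)
Line 7: ['pencil', 'rice'] (min_width=11, slack=1)
Line 8: ['good', 'bus'] (min_width=8, slack=4)
Line 9: ['sound', 'sleepy'] (min_width=12, slack=0)
Line 10: ['brick'] (min_width=5, slack=7)
Line 11: ['problem', 'corn'] (min_width=12, slack=0)

Answer: problem corn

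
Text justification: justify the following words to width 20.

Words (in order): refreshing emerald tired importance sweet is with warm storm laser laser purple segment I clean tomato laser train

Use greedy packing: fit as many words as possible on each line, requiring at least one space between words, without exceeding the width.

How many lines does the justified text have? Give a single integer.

Line 1: ['refreshing', 'emerald'] (min_width=18, slack=2)
Line 2: ['tired', 'importance'] (min_width=16, slack=4)
Line 3: ['sweet', 'is', 'with', 'warm'] (min_width=18, slack=2)
Line 4: ['storm', 'laser', 'laser'] (min_width=17, slack=3)
Line 5: ['purple', 'segment', 'I'] (min_width=16, slack=4)
Line 6: ['clean', 'tomato', 'laser'] (min_width=18, slack=2)
Line 7: ['train'] (min_width=5, slack=15)
Total lines: 7

Answer: 7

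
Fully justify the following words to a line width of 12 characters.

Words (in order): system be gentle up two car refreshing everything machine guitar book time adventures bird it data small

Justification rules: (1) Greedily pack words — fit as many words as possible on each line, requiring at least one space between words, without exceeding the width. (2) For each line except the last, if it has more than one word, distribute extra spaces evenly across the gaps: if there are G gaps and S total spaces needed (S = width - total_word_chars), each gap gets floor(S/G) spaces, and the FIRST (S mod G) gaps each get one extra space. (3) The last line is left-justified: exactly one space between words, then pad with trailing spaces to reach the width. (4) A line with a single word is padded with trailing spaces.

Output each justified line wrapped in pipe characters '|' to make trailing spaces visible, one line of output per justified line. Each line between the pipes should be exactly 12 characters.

Line 1: ['system', 'be'] (min_width=9, slack=3)
Line 2: ['gentle', 'up'] (min_width=9, slack=3)
Line 3: ['two', 'car'] (min_width=7, slack=5)
Line 4: ['refreshing'] (min_width=10, slack=2)
Line 5: ['everything'] (min_width=10, slack=2)
Line 6: ['machine'] (min_width=7, slack=5)
Line 7: ['guitar', 'book'] (min_width=11, slack=1)
Line 8: ['time'] (min_width=4, slack=8)
Line 9: ['adventures'] (min_width=10, slack=2)
Line 10: ['bird', 'it', 'data'] (min_width=12, slack=0)
Line 11: ['small'] (min_width=5, slack=7)

Answer: |system    be|
|gentle    up|
|two      car|
|refreshing  |
|everything  |
|machine     |
|guitar  book|
|time        |
|adventures  |
|bird it data|
|small       |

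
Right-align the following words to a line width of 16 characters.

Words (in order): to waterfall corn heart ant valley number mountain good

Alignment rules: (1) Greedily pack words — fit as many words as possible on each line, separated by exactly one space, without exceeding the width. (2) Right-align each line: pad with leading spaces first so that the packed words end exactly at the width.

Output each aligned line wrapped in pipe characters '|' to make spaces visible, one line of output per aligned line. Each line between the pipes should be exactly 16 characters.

Answer: |    to waterfall|
|  corn heart ant|
|   valley number|
|   mountain good|

Derivation:
Line 1: ['to', 'waterfall'] (min_width=12, slack=4)
Line 2: ['corn', 'heart', 'ant'] (min_width=14, slack=2)
Line 3: ['valley', 'number'] (min_width=13, slack=3)
Line 4: ['mountain', 'good'] (min_width=13, slack=3)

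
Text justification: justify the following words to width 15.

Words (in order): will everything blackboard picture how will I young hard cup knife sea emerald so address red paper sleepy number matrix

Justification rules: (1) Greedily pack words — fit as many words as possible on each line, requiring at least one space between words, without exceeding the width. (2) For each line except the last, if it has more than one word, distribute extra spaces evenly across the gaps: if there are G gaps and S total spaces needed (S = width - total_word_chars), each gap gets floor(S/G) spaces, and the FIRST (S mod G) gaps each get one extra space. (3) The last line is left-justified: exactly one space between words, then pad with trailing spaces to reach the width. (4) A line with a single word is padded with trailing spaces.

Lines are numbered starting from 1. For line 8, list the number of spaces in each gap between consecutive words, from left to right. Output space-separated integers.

Line 1: ['will', 'everything'] (min_width=15, slack=0)
Line 2: ['blackboard'] (min_width=10, slack=5)
Line 3: ['picture', 'how'] (min_width=11, slack=4)
Line 4: ['will', 'I', 'young'] (min_width=12, slack=3)
Line 5: ['hard', 'cup', 'knife'] (min_width=14, slack=1)
Line 6: ['sea', 'emerald', 'so'] (min_width=14, slack=1)
Line 7: ['address', 'red'] (min_width=11, slack=4)
Line 8: ['paper', 'sleepy'] (min_width=12, slack=3)
Line 9: ['number', 'matrix'] (min_width=13, slack=2)

Answer: 4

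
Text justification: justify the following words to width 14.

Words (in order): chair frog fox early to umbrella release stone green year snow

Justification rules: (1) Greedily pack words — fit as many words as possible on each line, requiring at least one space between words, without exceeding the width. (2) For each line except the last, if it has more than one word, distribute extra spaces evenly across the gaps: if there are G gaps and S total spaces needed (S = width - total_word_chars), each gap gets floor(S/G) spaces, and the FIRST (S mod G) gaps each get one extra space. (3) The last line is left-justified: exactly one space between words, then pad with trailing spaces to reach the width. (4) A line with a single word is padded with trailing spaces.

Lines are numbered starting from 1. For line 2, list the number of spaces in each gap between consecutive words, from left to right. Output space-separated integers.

Line 1: ['chair', 'frog', 'fox'] (min_width=14, slack=0)
Line 2: ['early', 'to'] (min_width=8, slack=6)
Line 3: ['umbrella'] (min_width=8, slack=6)
Line 4: ['release', 'stone'] (min_width=13, slack=1)
Line 5: ['green', 'year'] (min_width=10, slack=4)
Line 6: ['snow'] (min_width=4, slack=10)

Answer: 7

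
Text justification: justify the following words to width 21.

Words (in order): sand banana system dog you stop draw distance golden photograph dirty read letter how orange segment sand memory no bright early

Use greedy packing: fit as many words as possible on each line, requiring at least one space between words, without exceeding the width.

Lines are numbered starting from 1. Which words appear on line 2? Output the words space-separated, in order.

Answer: dog you stop draw

Derivation:
Line 1: ['sand', 'banana', 'system'] (min_width=18, slack=3)
Line 2: ['dog', 'you', 'stop', 'draw'] (min_width=17, slack=4)
Line 3: ['distance', 'golden'] (min_width=15, slack=6)
Line 4: ['photograph', 'dirty', 'read'] (min_width=21, slack=0)
Line 5: ['letter', 'how', 'orange'] (min_width=17, slack=4)
Line 6: ['segment', 'sand', 'memory'] (min_width=19, slack=2)
Line 7: ['no', 'bright', 'early'] (min_width=15, slack=6)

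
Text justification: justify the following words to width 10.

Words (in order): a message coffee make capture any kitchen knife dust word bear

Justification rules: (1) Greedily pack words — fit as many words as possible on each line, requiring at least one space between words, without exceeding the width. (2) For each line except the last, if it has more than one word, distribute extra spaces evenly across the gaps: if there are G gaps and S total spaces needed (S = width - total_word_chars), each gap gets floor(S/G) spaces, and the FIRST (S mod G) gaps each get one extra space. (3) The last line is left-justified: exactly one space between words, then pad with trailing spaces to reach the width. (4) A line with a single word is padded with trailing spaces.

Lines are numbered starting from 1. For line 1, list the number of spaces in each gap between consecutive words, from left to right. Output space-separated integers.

Answer: 2

Derivation:
Line 1: ['a', 'message'] (min_width=9, slack=1)
Line 2: ['coffee'] (min_width=6, slack=4)
Line 3: ['make'] (min_width=4, slack=6)
Line 4: ['capture'] (min_width=7, slack=3)
Line 5: ['any'] (min_width=3, slack=7)
Line 6: ['kitchen'] (min_width=7, slack=3)
Line 7: ['knife', 'dust'] (min_width=10, slack=0)
Line 8: ['word', 'bear'] (min_width=9, slack=1)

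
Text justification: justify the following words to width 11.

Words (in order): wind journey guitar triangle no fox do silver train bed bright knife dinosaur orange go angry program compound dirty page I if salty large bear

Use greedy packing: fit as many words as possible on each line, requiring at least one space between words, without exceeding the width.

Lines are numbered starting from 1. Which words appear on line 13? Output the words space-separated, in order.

Line 1: ['wind'] (min_width=4, slack=7)
Line 2: ['journey'] (min_width=7, slack=4)
Line 3: ['guitar'] (min_width=6, slack=5)
Line 4: ['triangle', 'no'] (min_width=11, slack=0)
Line 5: ['fox', 'do'] (min_width=6, slack=5)
Line 6: ['silver'] (min_width=6, slack=5)
Line 7: ['train', 'bed'] (min_width=9, slack=2)
Line 8: ['bright'] (min_width=6, slack=5)
Line 9: ['knife'] (min_width=5, slack=6)
Line 10: ['dinosaur'] (min_width=8, slack=3)
Line 11: ['orange', 'go'] (min_width=9, slack=2)
Line 12: ['angry'] (min_width=5, slack=6)
Line 13: ['program'] (min_width=7, slack=4)
Line 14: ['compound'] (min_width=8, slack=3)
Line 15: ['dirty', 'page'] (min_width=10, slack=1)
Line 16: ['I', 'if', 'salty'] (min_width=10, slack=1)
Line 17: ['large', 'bear'] (min_width=10, slack=1)

Answer: program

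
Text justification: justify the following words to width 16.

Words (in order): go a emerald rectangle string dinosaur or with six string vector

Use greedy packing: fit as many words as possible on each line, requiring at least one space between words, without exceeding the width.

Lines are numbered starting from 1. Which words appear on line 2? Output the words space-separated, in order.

Answer: rectangle string

Derivation:
Line 1: ['go', 'a', 'emerald'] (min_width=12, slack=4)
Line 2: ['rectangle', 'string'] (min_width=16, slack=0)
Line 3: ['dinosaur', 'or', 'with'] (min_width=16, slack=0)
Line 4: ['six', 'string'] (min_width=10, slack=6)
Line 5: ['vector'] (min_width=6, slack=10)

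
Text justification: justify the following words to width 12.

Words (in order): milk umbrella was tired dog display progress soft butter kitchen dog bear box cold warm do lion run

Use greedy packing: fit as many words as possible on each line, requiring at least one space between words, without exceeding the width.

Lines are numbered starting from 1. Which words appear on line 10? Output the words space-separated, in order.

Answer: lion run

Derivation:
Line 1: ['milk'] (min_width=4, slack=8)
Line 2: ['umbrella', 'was'] (min_width=12, slack=0)
Line 3: ['tired', 'dog'] (min_width=9, slack=3)
Line 4: ['display'] (min_width=7, slack=5)
Line 5: ['progress'] (min_width=8, slack=4)
Line 6: ['soft', 'butter'] (min_width=11, slack=1)
Line 7: ['kitchen', 'dog'] (min_width=11, slack=1)
Line 8: ['bear', 'box'] (min_width=8, slack=4)
Line 9: ['cold', 'warm', 'do'] (min_width=12, slack=0)
Line 10: ['lion', 'run'] (min_width=8, slack=4)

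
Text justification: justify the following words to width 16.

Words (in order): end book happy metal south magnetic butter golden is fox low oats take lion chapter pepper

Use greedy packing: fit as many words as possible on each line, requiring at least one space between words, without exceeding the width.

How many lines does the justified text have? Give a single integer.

Answer: 7

Derivation:
Line 1: ['end', 'book', 'happy'] (min_width=14, slack=2)
Line 2: ['metal', 'south'] (min_width=11, slack=5)
Line 3: ['magnetic', 'butter'] (min_width=15, slack=1)
Line 4: ['golden', 'is', 'fox'] (min_width=13, slack=3)
Line 5: ['low', 'oats', 'take'] (min_width=13, slack=3)
Line 6: ['lion', 'chapter'] (min_width=12, slack=4)
Line 7: ['pepper'] (min_width=6, slack=10)
Total lines: 7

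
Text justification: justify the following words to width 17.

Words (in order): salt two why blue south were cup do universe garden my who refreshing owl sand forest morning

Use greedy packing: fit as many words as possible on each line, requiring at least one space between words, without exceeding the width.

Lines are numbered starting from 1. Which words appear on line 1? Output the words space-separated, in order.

Line 1: ['salt', 'two', 'why', 'blue'] (min_width=17, slack=0)
Line 2: ['south', 'were', 'cup', 'do'] (min_width=17, slack=0)
Line 3: ['universe', 'garden'] (min_width=15, slack=2)
Line 4: ['my', 'who', 'refreshing'] (min_width=17, slack=0)
Line 5: ['owl', 'sand', 'forest'] (min_width=15, slack=2)
Line 6: ['morning'] (min_width=7, slack=10)

Answer: salt two why blue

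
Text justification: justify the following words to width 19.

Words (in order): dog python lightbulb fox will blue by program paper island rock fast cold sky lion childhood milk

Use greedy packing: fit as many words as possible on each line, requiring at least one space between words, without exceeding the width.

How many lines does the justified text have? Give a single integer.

Line 1: ['dog', 'python'] (min_width=10, slack=9)
Line 2: ['lightbulb', 'fox', 'will'] (min_width=18, slack=1)
Line 3: ['blue', 'by', 'program'] (min_width=15, slack=4)
Line 4: ['paper', 'island', 'rock'] (min_width=17, slack=2)
Line 5: ['fast', 'cold', 'sky', 'lion'] (min_width=18, slack=1)
Line 6: ['childhood', 'milk'] (min_width=14, slack=5)
Total lines: 6

Answer: 6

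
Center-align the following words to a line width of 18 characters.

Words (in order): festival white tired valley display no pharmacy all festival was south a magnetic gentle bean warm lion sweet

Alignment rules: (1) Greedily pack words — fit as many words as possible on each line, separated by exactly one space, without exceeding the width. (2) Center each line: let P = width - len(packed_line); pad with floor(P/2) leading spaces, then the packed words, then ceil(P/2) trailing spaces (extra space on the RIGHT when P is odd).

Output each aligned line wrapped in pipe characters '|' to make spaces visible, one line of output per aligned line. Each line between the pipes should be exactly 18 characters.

Line 1: ['festival', 'white'] (min_width=14, slack=4)
Line 2: ['tired', 'valley'] (min_width=12, slack=6)
Line 3: ['display', 'no'] (min_width=10, slack=8)
Line 4: ['pharmacy', 'all'] (min_width=12, slack=6)
Line 5: ['festival', 'was', 'south'] (min_width=18, slack=0)
Line 6: ['a', 'magnetic', 'gentle'] (min_width=17, slack=1)
Line 7: ['bean', 'warm', 'lion'] (min_width=14, slack=4)
Line 8: ['sweet'] (min_width=5, slack=13)

Answer: |  festival white  |
|   tired valley   |
|    display no    |
|   pharmacy all   |
|festival was south|
|a magnetic gentle |
|  bean warm lion  |
|      sweet       |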